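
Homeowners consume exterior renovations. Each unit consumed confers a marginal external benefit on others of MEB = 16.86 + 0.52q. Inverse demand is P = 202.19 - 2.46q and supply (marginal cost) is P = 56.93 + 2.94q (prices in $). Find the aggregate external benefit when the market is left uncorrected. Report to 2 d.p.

Market equilibrium (private): 56.93 + 2.94q = 202.19 - 2.46q → q_m = 26.9000.
Total external benefit = ∫₀^{q_m} (16.86 + 0.52q) dq = 16.86×26.9000 + ½×0.52×26.9000² = 641.6726.

$641.67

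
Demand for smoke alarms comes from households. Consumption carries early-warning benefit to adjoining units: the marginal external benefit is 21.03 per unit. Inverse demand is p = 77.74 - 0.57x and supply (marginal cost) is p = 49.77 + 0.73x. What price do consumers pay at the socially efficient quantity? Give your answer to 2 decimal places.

P = 56.26

Social marginal benefit = demand + MEB = 98.77 - 0.57x.
Set SMB = MC: 98.77 - 0.57x = 49.77 + 0.73x → x* = 37.6923.
Consumer price on the demand curve at x*: 77.74 − 0.57×37.6923 = 56.2554.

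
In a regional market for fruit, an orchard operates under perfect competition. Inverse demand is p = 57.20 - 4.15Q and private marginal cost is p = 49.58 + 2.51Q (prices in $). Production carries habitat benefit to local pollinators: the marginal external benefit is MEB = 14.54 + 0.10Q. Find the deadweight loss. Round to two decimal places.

DWL = $16.37

Market equilibrium (private): 49.58 + 2.51Q = 57.20 - 4.15Q → Q_m = 1.1441.
Social marginal cost = private MC − MEB = 35.04 + 2.41Q.
Set SMC = demand: 35.04 + 2.41Q = 57.20 - 4.15Q → Q* = 3.3780.
Height of the DWL triangle at Q_m is demand(Q_m) − SMC(Q_m) = MEB(Q_m) = 14.6544.
DWL = ½ × 2.2339 × 14.6544 = 16.3682.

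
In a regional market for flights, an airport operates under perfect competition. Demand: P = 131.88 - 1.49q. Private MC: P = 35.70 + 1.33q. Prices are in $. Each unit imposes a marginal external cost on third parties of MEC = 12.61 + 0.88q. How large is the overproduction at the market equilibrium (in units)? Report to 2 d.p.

11.52 units

Market equilibrium (private): 35.70 + 1.33q = 131.88 - 1.49q → q_m = 34.1064.
Social marginal cost = private MC + MEC = 48.31 + 2.21q.
Set SMC = demand: 48.31 + 2.21q = 131.88 - 1.49q → q* = 22.5865.
Gap = |34.1064 − 22.5865| = 11.5199.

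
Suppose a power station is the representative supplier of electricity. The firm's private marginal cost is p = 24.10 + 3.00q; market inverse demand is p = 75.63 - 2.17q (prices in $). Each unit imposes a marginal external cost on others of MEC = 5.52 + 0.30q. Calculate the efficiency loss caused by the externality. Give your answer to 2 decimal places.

DWL = $6.62

Market equilibrium (private): 24.10 + 3.00q = 75.63 - 2.17q → q_m = 9.9671.
Social marginal cost = private MC + MEC = 29.62 + 3.30q.
Set SMC = demand: 29.62 + 3.30q = 75.63 - 2.17q → q* = 8.4113.
The welfare-loss triangle has base |q_m − q*| and height MEC(q_m) (the vertical gap between SMC and demand is zero at q* and MEC at q_m).
DWL = ½ × 1.5558 × 8.5101 = 6.6200.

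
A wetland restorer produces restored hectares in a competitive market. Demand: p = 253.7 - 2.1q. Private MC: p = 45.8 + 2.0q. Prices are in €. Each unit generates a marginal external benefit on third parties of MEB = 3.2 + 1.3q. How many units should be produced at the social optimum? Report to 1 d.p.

Social marginal cost = private MC − MEB = 42.6 + 0.7q.
Set SMC = demand: 42.6 + 0.7q = 253.7 - 2.1q → q* = 75.3929.

q* = 75.4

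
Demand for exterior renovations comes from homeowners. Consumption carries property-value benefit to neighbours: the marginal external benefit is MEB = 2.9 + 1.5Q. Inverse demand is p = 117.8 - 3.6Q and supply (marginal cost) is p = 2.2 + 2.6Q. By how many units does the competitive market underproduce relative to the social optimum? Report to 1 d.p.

6.6 units

Market equilibrium (private): 2.2 + 2.6Q = 117.8 - 3.6Q → Q_m = 18.6452.
Social marginal benefit = demand + MEB = 120.7 - 2.1Q.
Set SMB = MC: 120.7 - 2.1Q = 2.2 + 2.6Q → Q* = 25.2128.
Gap = |18.6452 − 25.2128| = 6.5676.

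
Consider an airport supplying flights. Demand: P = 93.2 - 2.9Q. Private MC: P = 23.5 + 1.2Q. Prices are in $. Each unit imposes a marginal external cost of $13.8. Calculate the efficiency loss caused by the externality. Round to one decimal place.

DWL = $23.2

Market equilibrium (private): 23.5 + 1.2Q = 93.2 - 2.9Q → Q_m = 17.0000.
Social marginal cost = private MC + MEC = 37.3 + 1.2Q.
Set SMC = demand: 37.3 + 1.2Q = 93.2 - 2.9Q → Q* = 13.6341.
The welfare-loss triangle has base |Q_m − Q*| and height MEC(Q_m) (the vertical gap between SMC and demand is zero at Q* and MEC at Q_m).
DWL = ½ × 3.3659 × 13.8000 = 23.2247.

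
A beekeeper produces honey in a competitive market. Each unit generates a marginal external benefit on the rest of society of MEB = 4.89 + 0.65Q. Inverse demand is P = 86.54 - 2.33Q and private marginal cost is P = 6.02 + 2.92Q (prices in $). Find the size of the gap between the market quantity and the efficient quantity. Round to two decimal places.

3.23 units

Market equilibrium (private): 6.02 + 2.92Q = 86.54 - 2.33Q → Q_m = 15.3371.
Social marginal cost = private MC − MEB = 1.13 + 2.27Q.
Set SMC = demand: 1.13 + 2.27Q = 86.54 - 2.33Q → Q* = 18.5674.
Gap = |15.3371 − 18.5674| = 3.2303.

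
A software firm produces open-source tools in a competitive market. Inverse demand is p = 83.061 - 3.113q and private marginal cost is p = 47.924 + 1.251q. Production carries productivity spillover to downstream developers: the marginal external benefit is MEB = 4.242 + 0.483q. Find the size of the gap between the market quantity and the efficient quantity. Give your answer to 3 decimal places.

Market equilibrium (private): 47.924 + 1.251q = 83.061 - 3.113q → q_m = 8.0516.
Social marginal cost = private MC − MEB = 43.682 + 0.768q.
Set SMC = demand: 43.682 + 0.768q = 83.061 - 3.113q → q* = 10.1466.
Gap = |8.0516 − 10.1466| = 2.0950.

2.095 units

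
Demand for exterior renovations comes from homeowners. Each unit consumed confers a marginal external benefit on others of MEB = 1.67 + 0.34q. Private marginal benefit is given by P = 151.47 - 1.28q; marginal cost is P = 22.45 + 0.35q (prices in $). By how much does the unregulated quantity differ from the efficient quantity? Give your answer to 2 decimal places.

22.16 units

Market equilibrium (private): 22.45 + 0.35q = 151.47 - 1.28q → q_m = 79.1534.
Social marginal benefit = demand + MEB = 153.14 - 0.94q.
Set SMB = MC: 153.14 - 0.94q = 22.45 + 0.35q → q* = 101.3101.
Gap = |79.1534 − 101.3101| = 22.1567.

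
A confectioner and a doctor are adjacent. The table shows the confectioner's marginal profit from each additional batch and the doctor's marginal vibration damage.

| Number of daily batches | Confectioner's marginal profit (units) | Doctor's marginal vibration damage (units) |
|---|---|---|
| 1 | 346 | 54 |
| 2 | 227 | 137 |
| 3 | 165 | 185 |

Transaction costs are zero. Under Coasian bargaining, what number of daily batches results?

2

Bargaining reaches the level where marginal profit last exceeds marginal vibration damage.
That holds through level 2 (227 ≥ 137) but not at 3 (165 < 185).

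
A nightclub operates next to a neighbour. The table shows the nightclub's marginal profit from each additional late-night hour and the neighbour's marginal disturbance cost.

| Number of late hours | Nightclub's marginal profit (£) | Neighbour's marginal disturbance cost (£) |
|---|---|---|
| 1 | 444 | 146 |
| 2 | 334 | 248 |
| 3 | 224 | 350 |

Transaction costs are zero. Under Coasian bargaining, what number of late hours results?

2

Bargaining reaches the level where marginal profit last exceeds marginal disturbance cost.
That holds through level 2 (334 ≥ 248) but not at 3 (224 < 350).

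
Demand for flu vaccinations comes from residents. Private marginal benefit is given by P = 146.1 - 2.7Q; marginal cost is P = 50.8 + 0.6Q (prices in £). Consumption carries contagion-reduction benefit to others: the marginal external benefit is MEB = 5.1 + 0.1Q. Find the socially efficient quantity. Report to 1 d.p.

Q* = 31.4

Social marginal benefit = demand + MEB = 151.2 - 2.6Q.
Set SMB = MC: 151.2 - 2.6Q = 50.8 + 0.6Q → Q* = 31.3750.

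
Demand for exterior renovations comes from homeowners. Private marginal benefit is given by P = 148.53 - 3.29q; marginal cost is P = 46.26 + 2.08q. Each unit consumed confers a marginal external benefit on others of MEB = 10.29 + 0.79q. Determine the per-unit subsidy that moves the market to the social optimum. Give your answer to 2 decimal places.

subsidy = 29.71 per unit

Social marginal benefit = demand + MEB = 158.82 - 2.50q.
Set SMB = MC: 158.82 - 2.50q = 46.26 + 2.08q → q* = 24.5764.
The Pigouvian subsidy equals MEB at q*: 10.29 + 0.79×24.5764 = 29.7054.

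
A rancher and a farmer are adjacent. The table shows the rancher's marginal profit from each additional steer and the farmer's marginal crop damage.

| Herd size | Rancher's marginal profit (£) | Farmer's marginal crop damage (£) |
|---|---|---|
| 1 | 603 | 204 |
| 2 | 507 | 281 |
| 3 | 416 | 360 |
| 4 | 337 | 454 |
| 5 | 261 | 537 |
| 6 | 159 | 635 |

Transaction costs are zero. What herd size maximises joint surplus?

Bargaining reaches the level where marginal profit last exceeds marginal crop damage.
That holds through level 3 (416 ≥ 360) but not at 4 (337 < 454).

3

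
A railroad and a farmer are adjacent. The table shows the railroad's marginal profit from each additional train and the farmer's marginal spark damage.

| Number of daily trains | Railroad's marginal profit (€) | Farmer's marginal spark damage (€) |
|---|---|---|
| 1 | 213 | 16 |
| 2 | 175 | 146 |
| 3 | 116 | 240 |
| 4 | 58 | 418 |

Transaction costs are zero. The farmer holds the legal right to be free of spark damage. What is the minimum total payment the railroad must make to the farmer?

€162

Efficient level: marginal profit ≥ marginal spark damage through level 2, so k* = 2.
With the farmer holding the right, the railroad must at least compensate total damage at k*: 16 + 146 = 162.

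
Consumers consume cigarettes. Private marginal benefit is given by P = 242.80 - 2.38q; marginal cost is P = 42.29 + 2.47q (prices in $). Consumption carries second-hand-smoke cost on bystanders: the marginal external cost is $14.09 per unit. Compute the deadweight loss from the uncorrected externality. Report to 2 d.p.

Market equilibrium (private): 42.29 + 2.47q = 242.80 - 2.38q → q_m = 41.3423.
Social marginal benefit = demand − MEC = 228.71 - 2.38q.
Set SMB = MC: 228.71 - 2.38q = 42.29 + 2.47q → q* = 38.4371.
Height of the DWL triangle at q_m is MC(q_m) − SMB(q_m) = MEC(q_m) = 14.0900.
DWL = ½ × 2.9052 × 14.0900 = 20.4671.

DWL = $20.47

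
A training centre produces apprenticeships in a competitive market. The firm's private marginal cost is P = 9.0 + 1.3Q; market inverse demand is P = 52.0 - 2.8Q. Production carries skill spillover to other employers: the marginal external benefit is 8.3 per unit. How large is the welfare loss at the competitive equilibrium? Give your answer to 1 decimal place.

Market equilibrium (private): 9.0 + 1.3Q = 52.0 - 2.8Q → Q_m = 10.4878.
Social marginal cost = private MC − MEB = 0.7 + 1.3Q.
Set SMC = demand: 0.7 + 1.3Q = 52.0 - 2.8Q → Q* = 12.5122.
Between Q* and Q_m the wedge demand − SMC runs linearly from 0 to MEB(Q_m), so the loss is a triangle.
DWL = ½ × 2.0244 × 8.3000 = 8.4013.

DWL = 8.4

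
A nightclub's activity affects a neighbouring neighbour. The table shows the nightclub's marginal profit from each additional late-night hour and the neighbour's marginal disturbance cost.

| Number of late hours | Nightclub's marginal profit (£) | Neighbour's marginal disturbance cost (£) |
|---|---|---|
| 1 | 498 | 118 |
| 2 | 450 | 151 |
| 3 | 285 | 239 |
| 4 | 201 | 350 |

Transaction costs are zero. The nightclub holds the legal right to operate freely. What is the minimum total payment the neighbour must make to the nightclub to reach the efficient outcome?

Left alone the nightclub would choose level 4 (marginal profit stays positive).
Efficient level: k* = 3 (marginal profit ≥ marginal disturbance cost through 3).
The neighbour must at least cover the nightclub's forgone profit from cutting 4→3: 201 = 201.

£201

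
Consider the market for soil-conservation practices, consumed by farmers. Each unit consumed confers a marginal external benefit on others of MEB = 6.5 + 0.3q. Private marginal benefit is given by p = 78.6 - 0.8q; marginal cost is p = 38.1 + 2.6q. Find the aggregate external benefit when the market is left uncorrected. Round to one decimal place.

Market equilibrium (private): 38.1 + 2.6q = 78.6 - 0.8q → q_m = 11.9118.
Total external benefit = ∫₀^{q_m} (6.5 + 0.3q) dq = 6.5×11.9118 + ½×0.3×11.9118² = 98.7103.

98.7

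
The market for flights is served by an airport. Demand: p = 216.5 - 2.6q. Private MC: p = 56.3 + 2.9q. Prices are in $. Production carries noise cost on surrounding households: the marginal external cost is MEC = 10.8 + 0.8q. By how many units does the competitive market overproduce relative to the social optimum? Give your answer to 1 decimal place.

Market equilibrium (private): 56.3 + 2.9q = 216.5 - 2.6q → q_m = 29.1273.
Social marginal cost = private MC + MEC = 67.1 + 3.7q.
Set SMC = demand: 67.1 + 3.7q = 216.5 - 2.6q → q* = 23.7143.
Gap = |29.1273 − 23.7143| = 5.4130.

5.4 units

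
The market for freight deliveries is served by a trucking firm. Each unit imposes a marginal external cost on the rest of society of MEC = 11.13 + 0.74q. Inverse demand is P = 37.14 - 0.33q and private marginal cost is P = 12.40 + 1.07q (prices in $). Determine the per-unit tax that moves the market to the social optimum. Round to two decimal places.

Social marginal cost = private MC + MEC = 23.53 + 1.81q.
Set SMC = demand: 23.53 + 1.81q = 37.14 - 0.33q → q* = 6.3598.
The Pigouvian tax equals MEC at q*: 11.13 + 0.74×6.3598 = 15.8363.

tax = $15.84 per unit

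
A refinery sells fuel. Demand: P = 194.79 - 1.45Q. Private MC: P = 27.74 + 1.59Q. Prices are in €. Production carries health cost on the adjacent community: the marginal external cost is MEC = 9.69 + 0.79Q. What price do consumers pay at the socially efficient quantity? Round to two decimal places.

Social marginal cost = private MC + MEC = 37.43 + 2.38Q.
Set SMC = demand: 37.43 + 2.38Q = 194.79 - 1.45Q → Q* = 41.0862.
Consumer price on the demand curve at Q*: 194.79 − 1.45×41.0862 = 135.2150.

P = €135.22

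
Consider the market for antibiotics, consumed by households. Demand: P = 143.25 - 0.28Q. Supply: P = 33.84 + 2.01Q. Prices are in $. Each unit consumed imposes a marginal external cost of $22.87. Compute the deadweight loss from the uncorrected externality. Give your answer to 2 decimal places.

Market equilibrium (private): 33.84 + 2.01Q = 143.25 - 0.28Q → Q_m = 47.7773.
Social marginal benefit = demand − MEC = 120.38 - 0.28Q.
Set SMB = MC: 120.38 - 0.28Q = 33.84 + 2.01Q → Q* = 37.7904.
The welfare-loss triangle has base |Q_m − Q*| and height MEC(Q_m) (the vertical gap between SMB and MC is zero at Q* and MEC at Q_m).
DWL = ½ × 9.9869 × 22.8700 = 114.2002.

DWL = $114.20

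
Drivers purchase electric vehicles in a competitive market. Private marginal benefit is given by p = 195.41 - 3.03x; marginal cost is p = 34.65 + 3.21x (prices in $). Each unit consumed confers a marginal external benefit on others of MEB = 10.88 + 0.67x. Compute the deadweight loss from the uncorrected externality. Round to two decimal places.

Market equilibrium (private): 34.65 + 3.21x = 195.41 - 3.03x → x_m = 25.7628.
Social marginal benefit = demand + MEB = 206.29 - 2.36x.
Set SMB = MC: 206.29 - 2.36x = 34.65 + 3.21x → x* = 30.8151.
Height of the DWL triangle at x_m is SMB(x_m) − MC(x_m) = MEB(x_m) = 28.1411.
DWL = ½ × 5.0523 × 28.1411 = 71.0886.

DWL = $71.09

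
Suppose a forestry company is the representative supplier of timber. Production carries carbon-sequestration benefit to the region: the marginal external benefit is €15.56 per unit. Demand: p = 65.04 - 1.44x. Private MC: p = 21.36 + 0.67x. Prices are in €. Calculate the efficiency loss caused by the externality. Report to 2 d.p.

Market equilibrium (private): 21.36 + 0.67x = 65.04 - 1.44x → x_m = 20.7014.
Social marginal cost = private MC − MEB = 5.80 + 0.67x.
Set SMC = demand: 5.80 + 0.67x = 65.04 - 1.44x → x* = 28.0758.
Height of the DWL triangle at x_m is demand(x_m) − SMC(x_m) = MEB(x_m) = 15.5600.
DWL = ½ × 7.3744 × 15.5600 = 57.3728.

DWL = €57.37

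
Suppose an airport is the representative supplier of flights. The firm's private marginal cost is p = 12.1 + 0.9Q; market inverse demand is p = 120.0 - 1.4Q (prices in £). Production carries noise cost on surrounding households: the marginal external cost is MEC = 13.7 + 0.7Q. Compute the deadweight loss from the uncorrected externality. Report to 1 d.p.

DWL = £361.0

Market equilibrium (private): 12.1 + 0.9Q = 120.0 - 1.4Q → Q_m = 46.9130.
Social marginal cost = private MC + MEC = 25.8 + 1.6Q.
Set SMC = demand: 25.8 + 1.6Q = 120.0 - 1.4Q → Q* = 31.4000.
Height of the DWL triangle at Q_m is SMC(Q_m) − demand(Q_m) = MEC(Q_m) = 46.5391.
DWL = ½ × 15.5130 × 46.5391 = 360.9805.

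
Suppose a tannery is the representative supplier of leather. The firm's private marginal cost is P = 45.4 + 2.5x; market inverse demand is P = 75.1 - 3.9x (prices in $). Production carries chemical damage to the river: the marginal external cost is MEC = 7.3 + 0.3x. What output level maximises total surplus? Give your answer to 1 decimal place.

x* = 3.3

Social marginal cost = private MC + MEC = 52.7 + 2.8x.
Set SMC = demand: 52.7 + 2.8x = 75.1 - 3.9x → x* = 3.3433.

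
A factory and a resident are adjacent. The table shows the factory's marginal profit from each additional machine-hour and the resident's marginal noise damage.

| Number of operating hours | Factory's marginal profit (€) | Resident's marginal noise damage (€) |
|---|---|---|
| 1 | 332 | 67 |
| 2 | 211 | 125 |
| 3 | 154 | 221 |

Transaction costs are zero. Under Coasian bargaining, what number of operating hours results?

Bargaining reaches the level where marginal profit last exceeds marginal noise damage.
That holds through level 2 (211 ≥ 125) but not at 3 (154 < 221).

2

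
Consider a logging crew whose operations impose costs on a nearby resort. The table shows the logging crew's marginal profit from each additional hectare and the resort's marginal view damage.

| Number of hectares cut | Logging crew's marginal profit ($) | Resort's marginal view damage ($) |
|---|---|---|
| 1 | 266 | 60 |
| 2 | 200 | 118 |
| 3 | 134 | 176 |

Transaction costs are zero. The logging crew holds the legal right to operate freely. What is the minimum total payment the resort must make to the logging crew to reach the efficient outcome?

Left alone the logging crew would choose level 3 (marginal profit stays positive).
Efficient level: k* = 2 (marginal profit ≥ marginal view damage through 2).
The resort must at least cover the logging crew's forgone profit from cutting 3→2: 134 = 134.

$134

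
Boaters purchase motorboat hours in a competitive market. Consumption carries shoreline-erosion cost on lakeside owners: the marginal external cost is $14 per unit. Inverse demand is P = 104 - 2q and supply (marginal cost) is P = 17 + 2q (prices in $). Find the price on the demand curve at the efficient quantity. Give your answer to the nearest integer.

Social marginal benefit = demand − MEC = 90 - 2q.
Set SMB = MC: 90 - 2q = 17 + 2q → q* = 18.2500.
Consumer price on the demand curve at q*: 104 − 2×18.2500 = 67.5000.

P = $68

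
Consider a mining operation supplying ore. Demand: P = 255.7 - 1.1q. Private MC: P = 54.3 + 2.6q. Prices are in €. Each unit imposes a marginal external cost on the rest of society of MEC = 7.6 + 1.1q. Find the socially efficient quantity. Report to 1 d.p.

q* = 40.4

Social marginal cost = private MC + MEC = 61.9 + 3.7q.
Set SMC = demand: 61.9 + 3.7q = 255.7 - 1.1q → q* = 40.3750.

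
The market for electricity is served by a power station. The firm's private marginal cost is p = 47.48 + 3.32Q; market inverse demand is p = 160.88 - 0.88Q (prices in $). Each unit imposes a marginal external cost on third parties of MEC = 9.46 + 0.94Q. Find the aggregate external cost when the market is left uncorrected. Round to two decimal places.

$598.05

Market equilibrium (private): 47.48 + 3.32Q = 160.88 - 0.88Q → Q_m = 27.0000.
Total external cost = ∫₀^{Q_m} (9.46 + 0.94Q) dQ = 9.46×27.0000 + ½×0.94×27.0000² = 598.0500.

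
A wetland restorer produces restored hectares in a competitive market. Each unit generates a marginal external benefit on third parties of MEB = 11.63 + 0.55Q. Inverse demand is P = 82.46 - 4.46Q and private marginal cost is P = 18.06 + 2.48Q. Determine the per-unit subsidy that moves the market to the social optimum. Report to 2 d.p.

subsidy = 18.17 per unit

Social marginal cost = private MC − MEB = 6.43 + 1.93Q.
Set SMC = demand: 6.43 + 1.93Q = 82.46 - 4.46Q → Q* = 11.8983.
The Pigouvian subsidy equals MEB at Q*: 11.63 + 0.55×11.8983 = 18.1741.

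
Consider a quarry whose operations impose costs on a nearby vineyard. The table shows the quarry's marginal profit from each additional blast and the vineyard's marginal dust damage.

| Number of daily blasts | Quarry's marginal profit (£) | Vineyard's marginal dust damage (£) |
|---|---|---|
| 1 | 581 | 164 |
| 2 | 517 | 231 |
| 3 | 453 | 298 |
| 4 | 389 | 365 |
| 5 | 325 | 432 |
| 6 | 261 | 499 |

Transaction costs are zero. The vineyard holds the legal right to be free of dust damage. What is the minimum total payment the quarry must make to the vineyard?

£1058

Efficient level: marginal profit ≥ marginal dust damage through level 4, so k* = 4.
With the vineyard holding the right, the quarry must at least compensate total damage at k*: 164 + 231 + 298 + 365 = 1058.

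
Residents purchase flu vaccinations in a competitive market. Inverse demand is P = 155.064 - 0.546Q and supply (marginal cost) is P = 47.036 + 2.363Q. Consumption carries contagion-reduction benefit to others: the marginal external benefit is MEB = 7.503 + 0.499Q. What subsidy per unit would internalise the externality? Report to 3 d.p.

subsidy = 31.424 per unit

Social marginal benefit = demand + MEB = 162.567 - 0.047Q.
Set SMB = MC: 162.567 - 0.047Q = 47.036 + 2.363Q → Q* = 47.9382.
The Pigouvian subsidy equals MEB at Q*: 7.503 + 0.499×47.9382 = 31.4242.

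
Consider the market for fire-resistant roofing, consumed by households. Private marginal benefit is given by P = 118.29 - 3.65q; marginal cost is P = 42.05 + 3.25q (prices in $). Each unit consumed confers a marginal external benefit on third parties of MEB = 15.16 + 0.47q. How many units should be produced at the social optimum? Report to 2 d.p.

Social marginal benefit = demand + MEB = 133.45 - 3.18q.
Set SMB = MC: 133.45 - 3.18q = 42.05 + 3.25q → q* = 14.2146.

q* = 14.21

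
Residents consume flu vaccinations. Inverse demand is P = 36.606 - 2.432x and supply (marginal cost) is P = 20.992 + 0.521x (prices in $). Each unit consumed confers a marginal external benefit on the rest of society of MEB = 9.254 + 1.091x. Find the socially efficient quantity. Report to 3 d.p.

Social marginal benefit = demand + MEB = 45.860 - 1.341x.
Set SMB = MC: 45.860 - 1.341x = 20.992 + 0.521x → x* = 13.3555.

x* = 13.356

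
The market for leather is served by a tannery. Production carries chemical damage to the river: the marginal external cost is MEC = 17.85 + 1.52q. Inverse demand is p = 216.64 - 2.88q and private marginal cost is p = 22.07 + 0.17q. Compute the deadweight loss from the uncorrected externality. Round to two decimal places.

Market equilibrium (private): 22.07 + 0.17q = 216.64 - 2.88q → q_m = 63.7934.
Social marginal cost = private MC + MEC = 39.92 + 1.69q.
Set SMC = demand: 39.92 + 1.69q = 216.64 - 2.88q → q* = 38.6696.
The loss is the area between SMC and demand from q* to q_m; with linear curves that's a triangle of height MEC(q_m).
DWL = ½ × 25.1238 × 114.8160 = 1442.3071.

DWL = 1442.31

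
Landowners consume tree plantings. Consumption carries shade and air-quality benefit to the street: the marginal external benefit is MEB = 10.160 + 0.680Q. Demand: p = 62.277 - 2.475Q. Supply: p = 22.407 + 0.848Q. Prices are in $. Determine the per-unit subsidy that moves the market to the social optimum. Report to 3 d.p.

subsidy = $23.032 per unit

Social marginal benefit = demand + MEB = 72.437 - 1.795Q.
Set SMB = MC: 72.437 - 1.795Q = 22.407 + 0.848Q → Q* = 18.9292.
The Pigouvian subsidy equals MEB at Q*: 10.160 + 0.680×18.9292 = 23.0319.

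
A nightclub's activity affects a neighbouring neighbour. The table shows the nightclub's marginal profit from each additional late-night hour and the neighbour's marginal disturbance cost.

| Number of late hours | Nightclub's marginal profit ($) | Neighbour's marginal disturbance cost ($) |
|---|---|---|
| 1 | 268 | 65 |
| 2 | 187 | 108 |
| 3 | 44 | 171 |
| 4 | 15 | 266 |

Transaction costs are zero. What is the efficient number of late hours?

2

Bargaining reaches the level where marginal profit last exceeds marginal disturbance cost.
That holds through level 2 (187 ≥ 108) but not at 3 (44 < 171).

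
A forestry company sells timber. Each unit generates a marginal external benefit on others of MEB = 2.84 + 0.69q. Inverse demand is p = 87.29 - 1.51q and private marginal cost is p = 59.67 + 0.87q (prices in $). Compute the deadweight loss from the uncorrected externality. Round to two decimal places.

DWL = $34.81

Market equilibrium (private): 59.67 + 0.87q = 87.29 - 1.51q → q_m = 11.6050.
Social marginal cost = private MC − MEB = 56.83 + 0.18q.
Set SMC = demand: 56.83 + 0.18q = 87.29 - 1.51q → q* = 18.0237.
Between q* and q_m the wedge demand − SMC runs linearly from 0 to MEB(q_m), so the loss is a triangle.
DWL = ½ × 6.4187 × 10.8475 = 34.8134.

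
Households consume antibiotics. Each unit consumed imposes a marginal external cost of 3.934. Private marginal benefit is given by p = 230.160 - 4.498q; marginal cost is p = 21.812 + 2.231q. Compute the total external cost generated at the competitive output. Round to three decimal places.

121.807

Market equilibrium (private): 21.812 + 2.231q = 230.160 - 4.498q → q_m = 30.9627.
Total external cost = MEC × q_m = 3.934 × 30.9627 = 121.8073.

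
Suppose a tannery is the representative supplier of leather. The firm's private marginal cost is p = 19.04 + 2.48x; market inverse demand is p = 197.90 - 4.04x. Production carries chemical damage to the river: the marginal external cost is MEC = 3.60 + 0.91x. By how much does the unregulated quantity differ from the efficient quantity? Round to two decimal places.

3.84 units

Market equilibrium (private): 19.04 + 2.48x = 197.90 - 4.04x → x_m = 27.4325.
Social marginal cost = private MC + MEC = 22.64 + 3.39x.
Set SMC = demand: 22.64 + 3.39x = 197.90 - 4.04x → x* = 23.5882.
Gap = |27.4325 − 23.5882| = 3.8443.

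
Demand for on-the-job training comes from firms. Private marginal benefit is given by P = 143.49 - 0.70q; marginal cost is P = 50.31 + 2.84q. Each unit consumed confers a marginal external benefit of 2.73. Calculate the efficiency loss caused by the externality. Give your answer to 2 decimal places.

Market equilibrium (private): 50.31 + 2.84q = 143.49 - 0.70q → q_m = 26.3220.
Social marginal benefit = demand + MEB = 146.22 - 0.70q.
Set SMB = MC: 146.22 - 0.70q = 50.31 + 2.84q → q* = 27.0932.
Height of the DWL triangle at q_m is SMB(q_m) − MC(q_m) = MEB(q_m) = 2.7300.
DWL = ½ × 0.7712 × 2.7300 = 1.0527.

DWL = 1.05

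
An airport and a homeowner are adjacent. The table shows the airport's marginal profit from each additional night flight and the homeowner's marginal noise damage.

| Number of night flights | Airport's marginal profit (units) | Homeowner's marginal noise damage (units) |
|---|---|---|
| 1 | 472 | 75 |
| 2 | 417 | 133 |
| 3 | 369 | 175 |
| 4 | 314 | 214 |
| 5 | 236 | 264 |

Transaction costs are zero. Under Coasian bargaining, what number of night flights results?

4

Bargaining reaches the level where marginal profit last exceeds marginal noise damage.
That holds through level 4 (314 ≥ 214) but not at 5 (236 < 264).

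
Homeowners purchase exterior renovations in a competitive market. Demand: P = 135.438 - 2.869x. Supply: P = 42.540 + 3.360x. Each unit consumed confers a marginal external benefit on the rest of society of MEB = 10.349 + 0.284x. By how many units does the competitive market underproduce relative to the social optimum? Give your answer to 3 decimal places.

2.453 units

Market equilibrium (private): 42.540 + 3.360x = 135.438 - 2.869x → x_m = 14.9138.
Social marginal benefit = demand + MEB = 145.787 - 2.585x.
Set SMB = MC: 145.787 - 2.585x = 42.540 + 3.360x → x* = 17.3670.
Gap = |14.9138 − 17.3670| = 2.4532.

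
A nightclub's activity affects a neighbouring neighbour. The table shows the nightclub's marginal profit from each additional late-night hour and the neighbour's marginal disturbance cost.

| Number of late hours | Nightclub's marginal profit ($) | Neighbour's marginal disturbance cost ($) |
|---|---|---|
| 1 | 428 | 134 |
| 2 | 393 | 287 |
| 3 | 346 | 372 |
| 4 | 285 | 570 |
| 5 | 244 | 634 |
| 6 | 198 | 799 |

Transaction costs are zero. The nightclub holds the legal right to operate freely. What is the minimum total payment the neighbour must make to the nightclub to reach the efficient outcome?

Left alone the nightclub would choose level 6 (marginal profit stays positive).
Efficient level: k* = 2 (marginal profit ≥ marginal disturbance cost through 2).
The neighbour must at least cover the nightclub's forgone profit from cutting 6→2: 346 + 285 + 244 + 198 = 1073.

$1073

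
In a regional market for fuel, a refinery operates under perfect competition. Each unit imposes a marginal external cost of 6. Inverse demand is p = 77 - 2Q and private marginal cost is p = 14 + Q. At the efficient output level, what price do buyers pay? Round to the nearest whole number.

Social marginal cost = private MC + MEC = 20 + Q.
Set SMC = demand: 20 + Q = 77 - 2Q → Q* = 19.0000.
Consumer price on the demand curve at Q*: 77 − 2×19.0000 = 39.0000.

P = 39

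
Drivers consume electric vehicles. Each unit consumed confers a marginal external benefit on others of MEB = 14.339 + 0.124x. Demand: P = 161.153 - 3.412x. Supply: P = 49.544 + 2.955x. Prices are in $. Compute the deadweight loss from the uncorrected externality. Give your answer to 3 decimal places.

DWL = $21.838

Market equilibrium (private): 49.544 + 2.955x = 161.153 - 3.412x → x_m = 17.5293.
Social marginal benefit = demand + MEB = 175.492 - 3.288x.
Set SMB = MC: 175.492 - 3.288x = 49.544 + 2.955x → x* = 20.1743.
Between x* and x_m the wedge SMB − MC runs linearly from 0 to MEB(x_m), so the loss is a triangle.
DWL = ½ × 2.6450 × 16.5126 = 21.8379.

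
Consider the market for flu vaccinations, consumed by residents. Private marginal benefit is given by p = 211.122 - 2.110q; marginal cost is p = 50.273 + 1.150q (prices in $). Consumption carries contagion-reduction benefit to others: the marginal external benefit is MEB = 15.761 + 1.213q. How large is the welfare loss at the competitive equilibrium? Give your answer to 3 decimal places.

Market equilibrium (private): 50.273 + 1.150q = 211.122 - 2.110q → q_m = 49.3402.
Social marginal benefit = demand + MEB = 226.883 - 0.897q.
Set SMB = MC: 226.883 - 0.897q = 50.273 + 1.150q → q* = 86.2775.
Between q* and q_m the wedge SMB − MC runs linearly from 0 to MEB(q_m), so the loss is a triangle.
DWL = ½ × 36.9373 × 75.6106 = 1396.4257.

DWL = $1396.426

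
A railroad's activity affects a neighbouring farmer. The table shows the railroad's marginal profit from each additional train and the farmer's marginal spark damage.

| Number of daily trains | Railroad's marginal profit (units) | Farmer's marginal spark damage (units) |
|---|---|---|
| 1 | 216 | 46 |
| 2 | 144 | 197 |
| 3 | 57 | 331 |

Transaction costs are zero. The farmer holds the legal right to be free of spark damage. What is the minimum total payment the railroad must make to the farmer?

Efficient level: marginal profit ≥ marginal spark damage through level 1, so k* = 1.
With the farmer holding the right, the railroad must at least compensate total damage at k*: 46 = 46.

46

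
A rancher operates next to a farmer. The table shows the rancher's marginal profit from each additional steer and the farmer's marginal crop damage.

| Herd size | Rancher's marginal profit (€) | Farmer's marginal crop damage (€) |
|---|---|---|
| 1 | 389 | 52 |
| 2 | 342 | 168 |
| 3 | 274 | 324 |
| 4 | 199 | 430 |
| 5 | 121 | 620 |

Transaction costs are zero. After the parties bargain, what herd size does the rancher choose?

2

Bargaining reaches the level where marginal profit last exceeds marginal crop damage.
That holds through level 2 (342 ≥ 168) but not at 3 (274 < 324).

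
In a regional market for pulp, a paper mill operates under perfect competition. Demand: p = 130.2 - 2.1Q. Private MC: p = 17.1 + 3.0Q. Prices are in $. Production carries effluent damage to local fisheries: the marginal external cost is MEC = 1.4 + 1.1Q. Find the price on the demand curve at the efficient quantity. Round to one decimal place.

P = $92.4

Social marginal cost = private MC + MEC = 18.5 + 4.1Q.
Set SMC = demand: 18.5 + 4.1Q = 130.2 - 2.1Q → Q* = 18.0161.
Consumer price on the demand curve at Q*: 130.2 − 2.1×18.0161 = 92.3662.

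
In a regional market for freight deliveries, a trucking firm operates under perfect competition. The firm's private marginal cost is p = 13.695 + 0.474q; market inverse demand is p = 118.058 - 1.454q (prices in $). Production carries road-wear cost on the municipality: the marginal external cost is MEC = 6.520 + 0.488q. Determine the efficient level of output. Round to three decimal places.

q* = 40.498

Social marginal cost = private MC + MEC = 20.215 + 0.962q.
Set SMC = demand: 20.215 + 0.962q = 118.058 - 1.454q → q* = 40.4979.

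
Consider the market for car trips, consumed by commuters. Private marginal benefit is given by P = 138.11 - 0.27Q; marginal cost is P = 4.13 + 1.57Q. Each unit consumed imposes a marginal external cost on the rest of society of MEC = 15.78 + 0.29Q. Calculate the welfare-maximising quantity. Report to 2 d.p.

Social marginal benefit = demand − MEC = 122.33 - 0.56Q.
Set SMB = MC: 122.33 - 0.56Q = 4.13 + 1.57Q → Q* = 55.4930.

Q* = 55.49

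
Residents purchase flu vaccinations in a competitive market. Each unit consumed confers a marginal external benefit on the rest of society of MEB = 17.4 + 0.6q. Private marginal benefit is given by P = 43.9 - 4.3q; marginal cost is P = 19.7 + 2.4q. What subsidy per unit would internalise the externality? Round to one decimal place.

Social marginal benefit = demand + MEB = 61.3 - 3.7q.
Set SMB = MC: 61.3 - 3.7q = 19.7 + 2.4q → q* = 6.8197.
The Pigouvian subsidy equals MEB at q*: 17.4 + 0.6×6.8197 = 21.4918.

subsidy = 21.5 per unit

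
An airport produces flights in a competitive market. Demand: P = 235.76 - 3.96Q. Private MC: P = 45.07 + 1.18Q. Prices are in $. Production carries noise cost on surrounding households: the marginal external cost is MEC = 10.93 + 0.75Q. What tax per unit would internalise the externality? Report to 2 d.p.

Social marginal cost = private MC + MEC = 56.00 + 1.93Q.
Set SMC = demand: 56.00 + 1.93Q = 235.76 - 3.96Q → Q* = 30.5195.
The Pigouvian tax equals MEC at Q*: 10.93 + 0.75×30.5195 = 33.8196.

tax = $33.82 per unit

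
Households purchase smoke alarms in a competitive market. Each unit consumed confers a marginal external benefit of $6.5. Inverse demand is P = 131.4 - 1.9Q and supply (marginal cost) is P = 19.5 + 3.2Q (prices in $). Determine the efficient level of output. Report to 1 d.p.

Social marginal benefit = demand + MEB = 137.9 - 1.9Q.
Set SMB = MC: 137.9 - 1.9Q = 19.5 + 3.2Q → Q* = 23.2157.

Q* = 23.2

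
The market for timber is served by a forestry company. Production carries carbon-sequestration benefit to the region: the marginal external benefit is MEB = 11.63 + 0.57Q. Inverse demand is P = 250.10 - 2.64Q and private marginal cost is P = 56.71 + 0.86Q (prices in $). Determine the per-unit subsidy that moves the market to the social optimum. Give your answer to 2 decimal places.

Social marginal cost = private MC − MEB = 45.08 + 0.29Q.
Set SMC = demand: 45.08 + 0.29Q = 250.10 - 2.64Q → Q* = 69.9727.
The Pigouvian subsidy equals MEB at Q*: 11.63 + 0.57×69.9727 = 51.5144.

subsidy = $51.51 per unit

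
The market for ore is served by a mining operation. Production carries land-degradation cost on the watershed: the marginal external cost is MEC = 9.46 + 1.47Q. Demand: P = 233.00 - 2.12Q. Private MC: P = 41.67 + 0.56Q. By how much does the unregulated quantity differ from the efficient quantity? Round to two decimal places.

Market equilibrium (private): 41.67 + 0.56Q = 233.00 - 2.12Q → Q_m = 71.3918.
Social marginal cost = private MC + MEC = 51.13 + 2.03Q.
Set SMC = demand: 51.13 + 2.03Q = 233.00 - 2.12Q → Q* = 43.8241.
Gap = |71.3918 − 43.8241| = 27.5677.

27.57 units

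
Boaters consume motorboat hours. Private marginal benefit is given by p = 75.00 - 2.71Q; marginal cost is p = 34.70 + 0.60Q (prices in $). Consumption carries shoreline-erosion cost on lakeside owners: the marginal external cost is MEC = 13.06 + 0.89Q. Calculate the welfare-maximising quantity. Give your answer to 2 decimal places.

Social marginal benefit = demand − MEC = 61.94 - 3.60Q.
Set SMB = MC: 61.94 - 3.60Q = 34.70 + 0.60Q → Q* = 6.4857.

Q* = 6.49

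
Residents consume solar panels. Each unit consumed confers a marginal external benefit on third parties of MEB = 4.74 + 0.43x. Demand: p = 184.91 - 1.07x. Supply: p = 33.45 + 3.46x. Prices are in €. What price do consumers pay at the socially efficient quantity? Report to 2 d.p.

Social marginal benefit = demand + MEB = 189.65 - 0.64x.
Set SMB = MC: 189.65 - 0.64x = 33.45 + 3.46x → x* = 38.0976.
Consumer price on the demand curve at x*: 184.91 − 1.07×38.0976 = 144.1456.

P = €144.15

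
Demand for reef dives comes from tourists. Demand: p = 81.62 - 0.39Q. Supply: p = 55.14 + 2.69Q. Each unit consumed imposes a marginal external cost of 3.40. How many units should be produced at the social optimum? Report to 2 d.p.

Social marginal benefit = demand − MEC = 78.22 - 0.39Q.
Set SMB = MC: 78.22 - 0.39Q = 55.14 + 2.69Q → Q* = 7.4935.

Q* = 7.49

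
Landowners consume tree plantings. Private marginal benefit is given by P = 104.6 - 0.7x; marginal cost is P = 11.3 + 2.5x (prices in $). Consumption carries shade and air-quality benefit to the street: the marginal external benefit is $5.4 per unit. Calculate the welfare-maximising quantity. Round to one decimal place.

Social marginal benefit = demand + MEB = 110.0 - 0.7x.
Set SMB = MC: 110.0 - 0.7x = 11.3 + 2.5x → x* = 30.8438.

x* = 30.8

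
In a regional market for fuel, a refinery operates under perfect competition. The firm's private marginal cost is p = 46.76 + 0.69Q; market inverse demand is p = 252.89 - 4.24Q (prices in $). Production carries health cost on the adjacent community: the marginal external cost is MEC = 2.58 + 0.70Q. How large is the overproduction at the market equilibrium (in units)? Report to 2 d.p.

5.66 units

Market equilibrium (private): 46.76 + 0.69Q = 252.89 - 4.24Q → Q_m = 41.8114.
Social marginal cost = private MC + MEC = 49.34 + 1.39Q.
Set SMC = demand: 49.34 + 1.39Q = 252.89 - 4.24Q → Q* = 36.1545.
Gap = |41.8114 − 36.1545| = 5.6569.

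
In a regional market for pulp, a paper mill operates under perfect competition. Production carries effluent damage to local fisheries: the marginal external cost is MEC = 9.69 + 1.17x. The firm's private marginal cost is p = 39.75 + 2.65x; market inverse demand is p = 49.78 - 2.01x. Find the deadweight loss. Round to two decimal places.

DWL = 12.78

Market equilibrium (private): 39.75 + 2.65x = 49.78 - 2.01x → x_m = 2.1524.
Social marginal cost = private MC + MEC = 49.44 + 3.82x.
Set SMC = demand: 49.44 + 3.82x = 49.78 - 2.01x → x* = 0.0583.
The welfare-loss triangle has base |x_m − x*| and height MEC(x_m) (the vertical gap between SMC and demand is zero at x* and MEC at x_m).
DWL = ½ × 2.0941 × 12.2083 = 12.7827.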